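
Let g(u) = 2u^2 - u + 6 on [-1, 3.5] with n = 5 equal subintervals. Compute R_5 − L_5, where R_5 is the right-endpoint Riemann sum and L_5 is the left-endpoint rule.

16.2

R_5 = 59.94.
L_5 = 43.74.
R_5 − L_5 = 16.2.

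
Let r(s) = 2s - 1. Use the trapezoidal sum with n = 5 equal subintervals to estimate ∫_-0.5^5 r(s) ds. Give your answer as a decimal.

Δs = (5 − (-0.5))/5 = 1.1.
r(-0.5) = -2, r(0.6) = 0.2, r(1.7) = 2.4, r(2.8) = 4.6, r(3.9) = 6.8, r(5) = 9.
T_5 = (Δs/2)·[r(s_0) + 2r(s_1) + ... + 2r(s_{4}) + r(s_5)].
Sum = 19.25.

19.25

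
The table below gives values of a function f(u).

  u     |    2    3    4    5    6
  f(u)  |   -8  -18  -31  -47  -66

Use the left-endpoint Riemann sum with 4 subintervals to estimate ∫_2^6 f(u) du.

Δu = 1.
Sum = 1·[(-8) + (-18) + (-31) + (-47)] = -104.

-104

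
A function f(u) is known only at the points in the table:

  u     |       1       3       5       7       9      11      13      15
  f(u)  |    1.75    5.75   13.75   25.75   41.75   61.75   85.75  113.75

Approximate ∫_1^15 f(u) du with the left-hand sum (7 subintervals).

472.5

Δu = 2.
Sum = 2·[1.75 + 5.75 + 13.75 + 25.75 + 41.75 + 61.75 + 85.75] = 472.5.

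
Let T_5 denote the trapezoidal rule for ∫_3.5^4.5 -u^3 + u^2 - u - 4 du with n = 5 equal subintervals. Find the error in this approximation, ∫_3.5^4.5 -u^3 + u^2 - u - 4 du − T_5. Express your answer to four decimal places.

0.0733

Exact integral: ∫_3.5^4.5 f(u) du ≈ -56.916667.
T_5 = -56.99.
Error ≈ -56.916667 − (-56.99) ≈ 0.0733.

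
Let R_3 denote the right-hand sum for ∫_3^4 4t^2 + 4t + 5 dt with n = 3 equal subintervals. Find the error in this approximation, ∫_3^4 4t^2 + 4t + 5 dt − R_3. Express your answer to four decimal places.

Exact integral: ∫_3^4 f(t) dt ≈ 68.333333.
R_3 ≈ 73.740741.
Error ≈ 68.333333 − 73.740741 ≈ -5.4074.

-5.4074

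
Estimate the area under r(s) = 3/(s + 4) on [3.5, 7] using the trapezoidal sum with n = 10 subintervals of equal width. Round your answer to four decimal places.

1.1493

Δs = (7 − 3.5)/10 = 0.35.
r(3.5) = 0.4, r(3.85) = 60/157, r(4.2) = 15/41, r(4.55) = 20/57, r(4.9) = 30/89, r(5.25) = 12/37, r(5.6) = 0.3125, r(5.95) = 60/199, r(6.3) = 30/103, r(6.65) = 20/71, r(7) = 3/11.
T_10 = (Δs/2)·[r(s_0) + 2r(s_1) + ... + 2r(s_{9}) + r(s_10)].
Sum ≈ 1.1493.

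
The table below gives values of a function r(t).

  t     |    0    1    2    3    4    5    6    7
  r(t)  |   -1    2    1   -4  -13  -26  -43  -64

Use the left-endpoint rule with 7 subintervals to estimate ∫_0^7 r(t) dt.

-84

Δt = 1.
Sum = 1·[(-1) + 2 + 1 + (-4) + (-13) + (-26) + (-43)] = -84.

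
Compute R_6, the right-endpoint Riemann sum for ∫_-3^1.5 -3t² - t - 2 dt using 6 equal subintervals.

-31.359375

Δt = (1.5 − (-3))/6 = 0.75.
Right endpoints: -2.25, -1.5, -0.75, 0, 0.75, 1.5.
f(-2.25) = -14.9375, f(-1.5) = -7.25, f(-0.75) = -2.9375, f(0) = -2, f(0.75) = -4.4375, f(1.5) = -10.25.
Sum = Δt · [f(-2.25) + f(-1.5) + f(-0.75) + ...].
Sum = -31.359375.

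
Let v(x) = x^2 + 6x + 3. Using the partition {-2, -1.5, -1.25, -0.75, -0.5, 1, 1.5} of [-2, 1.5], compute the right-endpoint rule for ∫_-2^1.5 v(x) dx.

19.109375

Subinterval widths: 0.5, 0.25, 0.5, 0.25, 1.5, 0.5.
Right endpoints: -1.5, -1.25, -0.75, -0.5, 1, 1.5.
v(-1.5) = -3.75, v(-1.25) = -2.9375, v(-0.75) = -0.9375, v(-0.5) = 0.25, v(1) = 10, v(1.5) = 14.25.
Sum = Σ Δx_i · v(x_i).
Sum = 19.109375.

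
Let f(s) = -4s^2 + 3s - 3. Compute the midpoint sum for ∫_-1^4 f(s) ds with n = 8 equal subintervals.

-78.515625

Δs = (4 − (-1))/8 = 0.625.
Midpoints: -0.6875, -0.0625, 0.5625, 1.1875, 1.8125, 2.4375, 3.0625, 3.6875.
f(-0.6875) = -6.953125, f(-0.0625) = -3.203125, f(0.5625) = -2.578125, f(1.1875) = -5.078125, f(1.8125) = -10.703125, f(2.4375) = -19.453125, f(3.0625) = -31.328125, f(3.6875) = -46.328125.
Sum = Δs · [f(-0.6875) + f(-0.0625) + f(0.5625) + ...].
Sum = -78.515625.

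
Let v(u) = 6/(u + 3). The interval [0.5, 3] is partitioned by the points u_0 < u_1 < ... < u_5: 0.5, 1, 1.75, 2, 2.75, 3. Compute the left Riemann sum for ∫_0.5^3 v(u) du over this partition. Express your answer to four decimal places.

3.4588

Subinterval widths: 0.5, 0.75, 0.25, 0.75, 0.25.
Left endpoints: 0.5, 1, 1.75, 2, 2.75.
v(0.5) = 12/7, v(1) = 1.5, v(1.75) = 24/19, v(2) = 1.2, v(2.75) = 24/23.
Sum = Σ Δu_i · v(u_i).
Sum ≈ 3.4588.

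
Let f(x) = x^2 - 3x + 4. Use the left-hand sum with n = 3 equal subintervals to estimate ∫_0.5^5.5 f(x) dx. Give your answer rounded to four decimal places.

Δx = (5.5 − 0.5)/3 = 5/3.
Left endpoints: 0.5, 13/6, 23/6.
f(0.5) = 2.75, f(13/6) = 79/36, f(23/6) = 259/36.
Sum = Δx · [f(0.5) + f(13/6) + f(23/6)].
Sum ≈ 20.2315.

20.2315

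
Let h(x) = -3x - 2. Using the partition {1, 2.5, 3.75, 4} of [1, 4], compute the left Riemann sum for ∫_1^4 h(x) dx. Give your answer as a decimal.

Subinterval widths: 1.5, 1.25, 0.25.
Left endpoints: 1, 2.5, 3.75.
h(1) = -5, h(2.5) = -9.5, h(3.75) = -13.25.
Sum = Σ Δx_i · h(x_i).
Sum = -22.6875.

-22.6875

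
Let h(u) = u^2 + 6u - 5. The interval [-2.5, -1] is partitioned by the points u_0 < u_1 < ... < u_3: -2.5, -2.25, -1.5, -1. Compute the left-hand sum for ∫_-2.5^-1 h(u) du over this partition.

Subinterval widths: 0.25, 0.75, 0.5.
Left endpoints: -2.5, -2.25, -1.5.
h(-2.5) = -13.75, h(-2.25) = -13.4375, h(-1.5) = -11.75.
Sum = Σ Δu_i · h(u_i).
Sum = -19.390625.

-19.390625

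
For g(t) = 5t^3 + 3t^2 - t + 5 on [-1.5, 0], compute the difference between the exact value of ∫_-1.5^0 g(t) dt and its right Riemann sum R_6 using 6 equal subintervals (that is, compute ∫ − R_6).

Exact integral: ∫_-1.5^0 g(t) dt = 5.671875.
R_6 = 6.62109375.
Error = 5.671875 − 6.62109375 = -0.94921875.

-0.94921875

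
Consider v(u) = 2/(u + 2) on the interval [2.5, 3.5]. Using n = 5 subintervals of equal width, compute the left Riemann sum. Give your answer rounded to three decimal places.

Δu = (3.5 − 2.5)/5 = 0.2.
Left endpoints: 2.5, 2.7, 2.9, 3.1, 3.3.
v(2.5) = 4/9, v(2.7) = 20/47, v(2.9) = 20/49, v(3.1) = 20/51, v(3.3) = 20/53.
Sum = Δu · [v(2.5) + v(2.7) + v(2.9) + v(3.1) + v(3.3)].
Sum ≈ 0.410.

0.410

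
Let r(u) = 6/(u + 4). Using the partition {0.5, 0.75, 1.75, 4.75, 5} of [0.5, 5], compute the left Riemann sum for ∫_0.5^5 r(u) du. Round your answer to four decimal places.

Subinterval widths: 0.25, 1, 3, 0.25.
Left endpoints: 0.5, 0.75, 1.75, 4.75.
r(0.5) = 4/3, r(0.75) = 24/19, r(1.75) = 24/23, r(4.75) = 24/35.
Sum = Σ Δu_i · r(u_i).
Sum ≈ 4.8984.

4.8984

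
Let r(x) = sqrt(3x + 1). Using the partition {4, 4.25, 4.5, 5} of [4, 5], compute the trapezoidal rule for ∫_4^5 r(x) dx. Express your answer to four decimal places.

Subinterval widths: 0.25, 0.25, 0.5.
r(4) ≈ 3.6056, r(4.25) ≈ 3.7081, r(4.5) ≈ 3.8079, r(5) ≈ 4.0000.
On each subinterval the trapezoid contributes (Δx_i/2)·[r(x_{i-1}) + r(x_i)].
Sum ≈ 3.8057.

3.8057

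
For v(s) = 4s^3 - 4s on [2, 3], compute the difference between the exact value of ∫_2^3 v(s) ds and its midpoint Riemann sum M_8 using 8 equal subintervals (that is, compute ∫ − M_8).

Exact integral: ∫_2^3 v(s) ds = 55.
M_8 = 54.9609375.
Error = 55 − 54.9609375 = 0.0390625.

0.0390625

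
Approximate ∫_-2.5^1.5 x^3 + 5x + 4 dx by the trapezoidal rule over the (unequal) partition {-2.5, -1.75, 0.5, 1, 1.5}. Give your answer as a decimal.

-6.3828125

Subinterval widths: 0.75, 2.25, 0.5, 0.5.
f(-2.5) = -24.125, f(-1.75) = -10.109375, f(0.5) = 6.625, f(1) = 10, f(1.5) = 14.875.
On each subinterval the trapezoid contributes (Δx_i/2)·[f(x_{i-1}) + f(x_i)].
Sum = -6.3828125.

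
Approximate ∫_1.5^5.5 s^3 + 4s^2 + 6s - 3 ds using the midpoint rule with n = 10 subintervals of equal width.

Δs = (5.5 − 1.5)/10 = 0.4.
Midpoints: 1.7, 2.1, 2.5, 2.9, 3.3, 3.7, 4.1, 4.5, 4.9, 5.3.
f(1.7) = 23.673, f(2.1) = 36.501, f(2.5) = 52.625, f(2.9) = 72.429, f(3.3) = 96.297, f(3.7) = 124.613, f(4.1) = 157.761, f(4.5) = 196.125, f(4.9) = 240.089, f(5.3) = 290.037.
Sum = Δs · [f(1.7) + f(2.1) + f(2.5) + ...].
Sum = 516.06.

516.06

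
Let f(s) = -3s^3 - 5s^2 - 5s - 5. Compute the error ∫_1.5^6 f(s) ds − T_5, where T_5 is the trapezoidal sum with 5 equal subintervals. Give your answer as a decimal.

Exact integral: ∫_1.5^6 f(s) ds = -1429.453125.
T_5 = -1452.99375.
Error = -1429.453125 − (-1452.99375) = 23.540625.

23.540625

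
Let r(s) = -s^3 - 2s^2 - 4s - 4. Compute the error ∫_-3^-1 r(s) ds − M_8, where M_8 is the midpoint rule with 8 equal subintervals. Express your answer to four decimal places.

Exact integral: ∫_-3^-1 r(s) ds ≈ 10.666667.
M_8 = 10.625.
Error ≈ 10.666667 − 10.625 ≈ 0.0417.

0.0417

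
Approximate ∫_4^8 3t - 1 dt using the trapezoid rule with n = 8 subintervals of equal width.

Δt = (8 − 4)/8 = 0.5.
f(4) = 11, f(4.5) = 12.5, f(5) = 14, f(5.5) = 15.5, f(6) = 17, f(6.5) = 18.5, f(7) = 20, f(7.5) = 21.5, f(8) = 23.
T_8 = (Δt/2)·[f(t_0) + 2f(t_1) + ... + 2f(t_{7}) + f(t_8)].
Sum = 68.

68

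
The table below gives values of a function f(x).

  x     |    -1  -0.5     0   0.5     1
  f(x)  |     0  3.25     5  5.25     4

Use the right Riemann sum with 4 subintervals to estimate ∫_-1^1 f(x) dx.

8.75

Δx = 0.5.
Sum = 0.5·[3.25 + 5 + 5.25 + 4] = 8.75.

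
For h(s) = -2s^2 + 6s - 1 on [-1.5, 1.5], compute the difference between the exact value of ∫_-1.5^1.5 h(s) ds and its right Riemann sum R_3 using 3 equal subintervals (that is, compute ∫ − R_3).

-8

Exact integral: ∫_-1.5^1.5 h(s) ds = -7.5.
R_3 = 0.5.
Error = -7.5 − 0.5 = -8.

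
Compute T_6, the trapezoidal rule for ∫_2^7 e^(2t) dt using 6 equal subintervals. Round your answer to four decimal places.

734413.6464

Δt = (7 − 2)/6 = 5/6.
f(2) ≈ 54.5982, f(17/6) ≈ 289.0694, f(11/3) ≈ 1530.4749, f(4.5) ≈ 8103.0839, f(16/3) ≈ 42901.6972, f(37/6) ≈ 227142.6091, f(7) ≈ 1202604.2842.
T_6 = (Δt/2)·[f(t_0) + 2f(t_1) + ... + 2f(t_{5}) + f(t_6)].
Sum ≈ 734413.6464.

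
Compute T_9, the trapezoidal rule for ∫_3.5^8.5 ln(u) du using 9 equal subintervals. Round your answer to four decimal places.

8.8016

Δu = (8.5 − 3.5)/9 = 5/9.
f(3.5) ≈ 1.2528, f(73/18) ≈ 1.4001, f(83/18) ≈ 1.5285, f(31/6) ≈ 1.6422, f(103/18) ≈ 1.7444, f(113/18) ≈ 1.8370, f(41/6) ≈ 1.9218, f(133/18) ≈ 2.0000, f(143/18) ≈ 2.0725, f(8.5) ≈ 2.1401.
T_9 = (Δu/2)·[f(u_0) + 2f(u_1) + ... + 2f(u_{8}) + f(u_9)].
Sum ≈ 8.8016.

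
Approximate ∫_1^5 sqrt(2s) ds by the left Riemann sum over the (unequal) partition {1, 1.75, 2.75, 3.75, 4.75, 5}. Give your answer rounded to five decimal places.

8.78586

Subinterval widths: 0.75, 1, 1, 1, 0.25.
Left endpoints: 1, 1.75, 2.75, 3.75, 4.75.
f(1) ≈ 1.41421, f(1.75) ≈ 1.87083, f(2.75) ≈ 2.34521, f(3.75) ≈ 2.73861, f(4.75) ≈ 3.08221.
Sum = Σ Δs_i · f(s_i).
Sum ≈ 8.78586.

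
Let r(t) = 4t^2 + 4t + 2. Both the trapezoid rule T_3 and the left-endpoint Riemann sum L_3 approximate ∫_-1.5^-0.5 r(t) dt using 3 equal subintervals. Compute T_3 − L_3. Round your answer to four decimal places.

-0.6667

T_3 ≈ 2.407407.
L_3 ≈ 3.074074.
T_3 − L_3 ≈ -0.6667.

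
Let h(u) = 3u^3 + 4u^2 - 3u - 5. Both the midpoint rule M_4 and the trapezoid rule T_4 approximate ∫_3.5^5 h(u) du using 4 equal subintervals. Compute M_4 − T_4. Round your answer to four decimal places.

-2.2280

M_4 ≈ 438.335449.
T_4 ≈ 440.563477.
M_4 − T_4 ≈ -2.2280.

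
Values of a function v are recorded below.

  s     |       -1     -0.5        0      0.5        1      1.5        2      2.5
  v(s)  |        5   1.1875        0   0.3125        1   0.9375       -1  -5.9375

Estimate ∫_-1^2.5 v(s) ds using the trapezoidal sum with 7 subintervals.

Δs = 0.5.
T_7 = (0.5/2)·[5 + 2·1.1875 + 2·0 + 2·0.3125 + 2·1 + 2·0.9375 + 2·(-1) + (-5.9375)] = 0.984375.

0.984375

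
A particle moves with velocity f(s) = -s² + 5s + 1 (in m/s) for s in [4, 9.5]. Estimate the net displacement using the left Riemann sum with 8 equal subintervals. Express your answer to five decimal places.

Δs = (9.5 − 4)/8 = 0.6875.
Left endpoints: 4, 4.6875, 5.375, 6.0625, 6.75, 7.4375, 8.125, 8.8125.
f(4) = 5, f(4.6875) = 2.46484375, f(5.375) = -1.015625, f(6.0625) = -5.44140625, f(6.75) = -10.8125, f(7.4375) = -17.12890625, f(8.125) = -24.390625, f(8.8125) = -32.59765625.
Sum = Δs · [f(4) + f(4.6875) + f(5.375) + ...].
Sum ≈ -57.69629.

-57.69629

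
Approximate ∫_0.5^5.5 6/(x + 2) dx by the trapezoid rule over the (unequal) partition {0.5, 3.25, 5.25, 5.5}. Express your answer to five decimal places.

7.04532

Subinterval widths: 2.75, 2, 0.25.
f(0.5) = 2.4, f(3.25) = 8/7, f(5.25) = 24/29, f(5.5) = 0.8.
On each subinterval the trapezoid contributes (Δx_i/2)·[f(x_{i-1}) + f(x_i)].
Sum ≈ 7.04532.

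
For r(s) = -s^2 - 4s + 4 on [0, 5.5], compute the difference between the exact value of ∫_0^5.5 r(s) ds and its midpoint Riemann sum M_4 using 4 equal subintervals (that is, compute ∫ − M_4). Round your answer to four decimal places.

-0.8665

Exact integral: ∫_0^5.5 r(s) ds ≈ -93.958333.
M_4 ≈ -93.091797.
Error ≈ -93.958333 − (-93.091797) ≈ -0.8665.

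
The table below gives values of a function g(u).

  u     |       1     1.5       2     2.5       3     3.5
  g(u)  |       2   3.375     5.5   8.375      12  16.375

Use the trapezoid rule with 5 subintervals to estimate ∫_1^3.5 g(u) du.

19.21875

Δu = 0.5.
T_5 = (0.5/2)·[2 + 2·3.375 + 2·5.5 + 2·8.375 + 2·12 + 16.375] = 19.21875.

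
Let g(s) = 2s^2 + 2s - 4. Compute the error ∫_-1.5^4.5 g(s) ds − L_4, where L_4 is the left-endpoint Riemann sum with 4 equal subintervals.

31.5

Exact integral: ∫_-1.5^4.5 g(s) ds = 57.
L_4 = 25.5.
Error = 57 − 25.5 = 31.5.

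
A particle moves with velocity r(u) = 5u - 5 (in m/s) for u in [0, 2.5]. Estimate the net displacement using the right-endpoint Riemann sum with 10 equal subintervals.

4.6875

Δu = (2.5 − 0)/10 = 0.25.
Right endpoints: 0.25, 0.5, 0.75, 1, 1.25, 1.5, 1.75, 2, 2.25, 2.5.
r(0.25) = -3.75, r(0.5) = -2.5, r(0.75) = -1.25, r(1) = 0, r(1.25) = 1.25, r(1.5) = 2.5, r(1.75) = 3.75, r(2) = 5, r(2.25) = 6.25, r(2.5) = 7.5.
Sum = Δu · [r(0.25) + r(0.5) + r(0.75) + ...].
Sum = 4.6875.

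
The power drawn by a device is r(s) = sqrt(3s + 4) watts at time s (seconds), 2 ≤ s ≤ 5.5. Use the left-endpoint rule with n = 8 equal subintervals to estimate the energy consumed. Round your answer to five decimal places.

Δs = (5.5 − 2)/8 = 0.4375.
Left endpoints: 2, 2.4375, 2.875, 3.3125, 3.75, 4.1875, 4.625, 5.0625.
r(2) ≈ 3.16228, r(2.4375) ≈ 3.36341, r(2.875) ≈ 3.55317, r(3.3125) ≈ 3.73330, r(3.75) ≈ 3.90512, r(4.1875) ≈ 4.06971, r(4.625) ≈ 4.22788, r(5.0625) ≈ 4.38035.
Sum = Δs · [r(2) + r(2.4375) + r(2.875) + ...].
Sum ≈ 13.29791.

13.29791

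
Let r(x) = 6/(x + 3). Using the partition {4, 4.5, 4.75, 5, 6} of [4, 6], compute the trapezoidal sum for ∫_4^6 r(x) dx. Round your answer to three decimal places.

Subinterval widths: 0.5, 0.25, 0.25, 1.
r(4) = 6/7, r(4.5) = 0.8, r(4.75) = 24/31, r(5) = 0.75, r(6) = 2/3.
On each subinterval the trapezoid contributes (Δx_i/2)·[r(x_{i-1}) + r(x_i)].
Sum ≈ 1.510.

1.510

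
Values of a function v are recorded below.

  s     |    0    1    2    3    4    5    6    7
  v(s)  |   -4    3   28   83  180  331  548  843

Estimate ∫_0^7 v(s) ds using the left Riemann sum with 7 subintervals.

1169

Δs = 1.
Sum = 1·[(-4) + 3 + 28 + 83 + 180 + 331 + 548] = 1169.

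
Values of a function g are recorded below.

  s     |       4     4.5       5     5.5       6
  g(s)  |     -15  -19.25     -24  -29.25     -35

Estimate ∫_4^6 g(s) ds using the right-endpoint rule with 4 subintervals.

-53.75

Δs = 0.5.
Sum = 0.5·[(-19.25) + (-24) + (-29.25) + (-35)] = -53.75.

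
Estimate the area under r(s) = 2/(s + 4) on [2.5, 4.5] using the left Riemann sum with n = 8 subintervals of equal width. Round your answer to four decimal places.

0.5457

Δs = (4.5 − 2.5)/8 = 0.25.
Left endpoints: 2.5, 2.75, 3, 3.25, 3.5, 3.75, 4, 4.25.
r(2.5) = 4/13, r(2.75) = 8/27, r(3) = 2/7, r(3.25) = 8/29, r(3.5) = 4/15, r(3.75) = 8/31, r(4) = 0.25, r(4.25) = 8/33.
Sum = Δs · [r(2.5) + r(2.75) + r(3) + ...].
Sum ≈ 0.5457.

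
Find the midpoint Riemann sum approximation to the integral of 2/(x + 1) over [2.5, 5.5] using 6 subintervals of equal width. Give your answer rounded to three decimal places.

1.237

Δx = (5.5 − 2.5)/6 = 0.5.
Midpoints: 2.75, 3.25, 3.75, 4.25, 4.75, 5.25.
f(2.75) = 8/15, f(3.25) = 8/17, f(3.75) = 8/19, f(4.25) = 8/21, f(4.75) = 8/23, f(5.25) = 0.32.
Sum = Δx · [f(2.75) + f(3.25) + f(3.75) + ...].
Sum ≈ 1.237.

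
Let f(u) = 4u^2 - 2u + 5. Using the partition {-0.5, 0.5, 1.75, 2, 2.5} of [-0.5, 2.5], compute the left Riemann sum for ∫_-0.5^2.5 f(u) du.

Subinterval widths: 1, 1.25, 0.25, 0.5.
Left endpoints: -0.5, 0.5, 1.75, 2.
f(-0.5) = 7, f(0.5) = 5, f(1.75) = 13.75, f(2) = 17.
Sum = Σ Δu_i · f(u_i).
Sum = 25.1875.

25.1875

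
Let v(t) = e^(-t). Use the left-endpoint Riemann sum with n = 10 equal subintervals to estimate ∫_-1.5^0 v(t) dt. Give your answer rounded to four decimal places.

3.7493

Δt = (0 − (-1.5))/10 = 0.15.
Left endpoints: -1.5, -1.35, -1.2, -1.05, -0.9, -0.75, -0.6, -0.45, -0.3, -0.15.
v(-1.5) ≈ 4.4817, v(-1.35) ≈ 3.8574, v(-1.2) ≈ 3.3201, v(-1.05) ≈ 2.8577, v(-0.9) ≈ 2.4596, v(-0.75) ≈ 2.1170, v(-0.6) ≈ 1.8221, v(-0.45) ≈ 1.5683, v(-0.3) ≈ 1.3499, v(-0.15) ≈ 1.1618.
Sum = Δt · [v(-1.5) + v(-1.35) + v(-1.2) + ...].
Sum ≈ 3.7493.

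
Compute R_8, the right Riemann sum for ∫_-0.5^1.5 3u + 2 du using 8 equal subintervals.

Δu = (1.5 − (-0.5))/8 = 0.25.
Right endpoints: -0.25, 0, 0.25, 0.5, 0.75, 1, 1.25, 1.5.
f(-0.25) = 1.25, f(0) = 2, f(0.25) = 2.75, f(0.5) = 3.5, f(0.75) = 4.25, f(1) = 5, f(1.25) = 5.75, f(1.5) = 6.5.
Sum = Δu · [f(-0.25) + f(0) + f(0.25) + ...].
Sum = 7.75.

7.75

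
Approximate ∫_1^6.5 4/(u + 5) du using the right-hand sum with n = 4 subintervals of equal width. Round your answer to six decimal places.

Δu = (6.5 − 1)/4 = 1.375.
Right endpoints: 2.375, 3.75, 5.125, 6.5.
f(2.375) = 32/59, f(3.75) = 16/35, f(5.125) = 32/81, f(6.5) = 8/23.
Sum = Δu · [f(2.375) + f(3.75) + f(5.125) + f(6.5)].
Sum ≈ 2.395805.

2.395805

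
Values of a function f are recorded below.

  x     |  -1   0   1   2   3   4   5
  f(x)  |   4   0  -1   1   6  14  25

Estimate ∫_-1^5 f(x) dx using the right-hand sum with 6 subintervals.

45

Δx = 1.
Sum = 1·[0 + (-1) + 1 + 6 + 14 + 25] = 45.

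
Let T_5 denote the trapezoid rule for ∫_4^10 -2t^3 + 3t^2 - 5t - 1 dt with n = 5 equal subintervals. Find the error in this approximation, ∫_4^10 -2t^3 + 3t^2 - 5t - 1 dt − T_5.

Exact integral: ∫_4^10 f(t) dt = -4152.
T_5 = -4208.16.
Error = -4152 − (-4208.16) = 56.16.

56.16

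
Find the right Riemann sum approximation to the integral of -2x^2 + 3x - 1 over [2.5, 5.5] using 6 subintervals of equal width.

Δx = (5.5 − 2.5)/6 = 0.5.
Right endpoints: 3, 3.5, 4, 4.5, 5, 5.5.
f(3) = -10, f(3.5) = -15, f(4) = -21, f(4.5) = -28, f(5) = -36, f(5.5) = -45.
Sum = Δx · [f(3) + f(3.5) + f(4) + ...].
Sum = -77.5.

-77.5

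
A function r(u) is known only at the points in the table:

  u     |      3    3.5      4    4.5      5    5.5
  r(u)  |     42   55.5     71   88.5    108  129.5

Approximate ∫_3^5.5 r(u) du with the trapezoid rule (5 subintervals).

Δu = 0.5.
T_5 = (0.5/2)·[42 + 2·55.5 + 2·71 + 2·88.5 + 2·108 + 129.5] = 204.375.

204.375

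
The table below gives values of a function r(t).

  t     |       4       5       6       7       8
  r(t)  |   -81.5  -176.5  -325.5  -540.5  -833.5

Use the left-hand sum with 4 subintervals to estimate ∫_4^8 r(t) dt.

-1124

Δt = 1.
Sum = 1·[(-81.5) + (-176.5) + (-325.5) + (-540.5)] = -1124.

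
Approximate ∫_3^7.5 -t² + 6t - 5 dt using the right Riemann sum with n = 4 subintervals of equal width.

Δt = (7.5 − 3)/4 = 1.125.
Right endpoints: 4.125, 5.25, 6.375, 7.5.
f(4.125) = 2.734375, f(5.25) = -1.0625, f(6.375) = -7.390625, f(7.5) = -16.25.
Sum = Δt · [f(4.125) + f(5.25) + f(6.375) + f(7.5)].
Sum = -24.71484375.

-24.71484375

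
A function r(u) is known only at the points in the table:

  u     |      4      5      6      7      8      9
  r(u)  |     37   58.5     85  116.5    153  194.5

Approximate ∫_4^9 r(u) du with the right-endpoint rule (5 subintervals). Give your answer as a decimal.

Δu = 1.
Sum = 1·[58.5 + 85 + 116.5 + 153 + 194.5] = 607.5.

607.5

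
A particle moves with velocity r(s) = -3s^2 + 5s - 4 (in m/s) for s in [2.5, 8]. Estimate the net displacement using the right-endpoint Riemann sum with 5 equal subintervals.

-457.49

Δs = (8 − 2.5)/5 = 1.1.
Right endpoints: 3.6, 4.7, 5.8, 6.9, 8.
r(3.6) = -24.88, r(4.7) = -46.77, r(5.8) = -75.92, r(6.9) = -112.33, r(8) = -156.
Sum = Δs · [r(3.6) + r(4.7) + r(5.8) + r(6.9) + r(8)].
Sum = -457.49.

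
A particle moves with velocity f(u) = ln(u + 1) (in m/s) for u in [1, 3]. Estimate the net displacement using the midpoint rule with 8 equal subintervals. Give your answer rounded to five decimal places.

2.15953

Δu = (3 − 1)/8 = 0.25.
Midpoints: 1.125, 1.375, 1.625, 1.875, 2.125, 2.375, 2.625, 2.875.
f(1.125) ≈ 0.75377, f(1.375) ≈ 0.86500, f(1.625) ≈ 0.96508, f(1.875) ≈ 1.05605, f(2.125) ≈ 1.13943, f(2.375) ≈ 1.21640, f(2.625) ≈ 1.28785, f(2.875) ≈ 1.35455.
Sum = Δu · [f(1.125) + f(1.375) + f(1.625) + ...].
Sum ≈ 2.15953.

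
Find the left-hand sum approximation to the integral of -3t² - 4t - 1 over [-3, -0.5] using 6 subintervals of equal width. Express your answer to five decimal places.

Δt = (-0.5 − (-3))/6 = 5/12.
Left endpoints: -3, -31/12, -13/6, -1.75, -4/3, -11/12.
f(-3) = -16, f(-31/12) = -10.6875, f(-13/6) = -77/12, f(-1.75) = -3.1875, f(-4/3) = -1, f(-11/12) = 7/48.
Sum = Δt · [f(-3) + f(-31/12) + f(-13/6) + ...].
Sum ≈ -15.47743.

-15.47743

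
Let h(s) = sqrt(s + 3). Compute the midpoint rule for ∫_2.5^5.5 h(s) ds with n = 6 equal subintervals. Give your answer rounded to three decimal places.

7.922

Δs = (5.5 − 2.5)/6 = 0.5.
Midpoints: 2.75, 3.25, 3.75, 4.25, 4.75, 5.25.
h(2.75) ≈ 2.398, h(3.25) ≈ 2.500, h(3.75) ≈ 2.598, h(4.25) ≈ 2.693, h(4.75) ≈ 2.784, h(5.25) ≈ 2.872.
Sum = Δs · [h(2.75) + h(3.25) + h(3.75) + ...].
Sum ≈ 7.922.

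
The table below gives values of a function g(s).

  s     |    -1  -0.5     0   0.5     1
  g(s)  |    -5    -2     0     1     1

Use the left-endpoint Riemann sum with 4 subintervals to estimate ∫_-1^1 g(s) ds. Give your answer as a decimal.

Δs = 0.5.
Sum = 0.5·[(-5) + (-2) + 0 + 1] = -3.

-3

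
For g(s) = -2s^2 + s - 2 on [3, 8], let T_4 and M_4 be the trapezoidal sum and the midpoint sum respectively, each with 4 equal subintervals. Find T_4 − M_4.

T_4 = -308.4375.
M_4 = -304.53125.
T_4 − M_4 = -3.90625.

-3.90625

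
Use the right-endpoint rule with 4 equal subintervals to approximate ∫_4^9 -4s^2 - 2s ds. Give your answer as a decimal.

-1125.625

Δs = (9 − 4)/4 = 1.25.
Right endpoints: 5.25, 6.5, 7.75, 9.
f(5.25) = -120.75, f(6.5) = -182, f(7.75) = -255.75, f(9) = -342.
Sum = Δs · [f(5.25) + f(6.5) + f(7.75) + f(9)].
Sum = -1125.625.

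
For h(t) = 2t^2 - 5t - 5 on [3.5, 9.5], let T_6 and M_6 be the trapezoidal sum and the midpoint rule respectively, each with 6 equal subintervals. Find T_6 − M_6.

T_6 = 320.
M_6 = 317.
T_6 − M_6 = 3.

3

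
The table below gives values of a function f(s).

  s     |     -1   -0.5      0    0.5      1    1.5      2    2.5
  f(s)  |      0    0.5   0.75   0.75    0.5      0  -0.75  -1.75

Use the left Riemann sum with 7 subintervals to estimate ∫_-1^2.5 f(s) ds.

0.875

Δs = 0.5.
Sum = 0.5·[0 + 0.5 + 0.75 + 0.75 + 0.5 + 0 + (-0.75)] = 0.875.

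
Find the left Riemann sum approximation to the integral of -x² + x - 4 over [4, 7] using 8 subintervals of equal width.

-82.9453125

Δx = (7 − 4)/8 = 0.375.
Left endpoints: 4, 4.375, 4.75, 5.125, 5.5, 5.875, 6.25, 6.625.
f(4) = -16, f(4.375) = -18.765625, f(4.75) = -21.8125, f(5.125) = -25.140625, f(5.5) = -28.75, f(5.875) = -32.640625, f(6.25) = -36.8125, f(6.625) = -41.265625.
Sum = Δx · [f(4) + f(4.375) + f(4.75) + ...].
Sum = -82.9453125.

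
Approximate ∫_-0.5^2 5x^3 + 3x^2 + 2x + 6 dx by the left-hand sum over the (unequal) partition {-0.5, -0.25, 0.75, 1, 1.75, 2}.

Subinterval widths: 0.25, 1, 0.25, 0.75, 0.25.
Left endpoints: -0.5, -0.25, 0.75, 1, 1.75.
f(-0.5) = 5.125, f(-0.25) = 5.609375, f(0.75) = 11.296875, f(1) = 16, f(1.75) = 45.484375.
Sum = Σ Δx_i · f(x_i).
Sum = 33.0859375.

33.0859375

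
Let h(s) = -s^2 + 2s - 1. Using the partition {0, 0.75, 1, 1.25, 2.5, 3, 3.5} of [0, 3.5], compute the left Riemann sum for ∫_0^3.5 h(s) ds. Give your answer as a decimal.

-3.96875

Subinterval widths: 0.75, 0.25, 0.25, 1.25, 0.5, 0.5.
Left endpoints: 0, 0.75, 1, 1.25, 2.5, 3.
h(0) = -1, h(0.75) = -0.0625, h(1) = 0, h(1.25) = -0.0625, h(2.5) = -2.25, h(3) = -4.
Sum = Σ Δs_i · h(s_i).
Sum = -3.96875.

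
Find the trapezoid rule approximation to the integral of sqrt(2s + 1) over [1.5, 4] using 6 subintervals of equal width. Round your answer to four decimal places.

6.3309

Δs = (4 − 1.5)/6 = 5/12.
f(1.5) ≈ 2.0000, f(23/12) ≈ 2.1985, f(7/3) ≈ 2.3805, f(2.75) ≈ 2.5495, f(19/6) ≈ 2.7080, f(43/12) ≈ 2.8577, f(4) ≈ 3.0000.
T_6 = (Δs/2)·[f(s_0) + 2f(s_1) + ... + 2f(s_{5}) + f(s_6)].
Sum ≈ 6.3309.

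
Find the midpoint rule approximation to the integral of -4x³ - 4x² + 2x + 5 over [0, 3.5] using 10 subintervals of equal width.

-176.5859375

Δx = (3.5 − 0)/10 = 0.35.
Midpoints: 0.175, 0.525, 0.875, 1.225, 1.575, 1.925, 2.275, 2.625, 2.975, 3.325.
f(0.175) = 5.2060625, f(0.525) = 4.3686875, f(0.875) = 1.0078125, f(1.225) = -5.9055625, f(1.575) = -17.4004375, f(1.925) = -34.5058125, f(2.275) = -58.2506875, f(2.625) = -89.6640625, f(2.975) = -129.7749375, f(3.325) = -179.6123125.
Sum = Δx · [f(0.175) + f(0.525) + f(0.875) + ...].
Sum = -176.5859375.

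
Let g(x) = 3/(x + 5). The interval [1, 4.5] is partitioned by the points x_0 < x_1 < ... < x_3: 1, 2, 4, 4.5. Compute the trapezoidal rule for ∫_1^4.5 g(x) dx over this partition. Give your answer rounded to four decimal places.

Subinterval widths: 1, 2, 0.5.
g(1) = 0.5, g(2) = 3/7, g(4) = 1/3, g(4.5) = 6/19.
On each subinterval the trapezoid contributes (Δx_i/2)·[g(x_{i-1}) + g(x_i)].
Sum ≈ 1.3885.

1.3885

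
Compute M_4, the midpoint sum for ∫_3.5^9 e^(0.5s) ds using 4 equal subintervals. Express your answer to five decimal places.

165.25131

Δs = (9 − 3.5)/4 = 1.375.
Midpoints: 4.1875, 5.5625, 6.9375, 8.3125.
f(4.1875) ≈ 8.11529, f(5.5625) ≈ 16.13918, f(6.9375) ≈ 32.09660, f(8.3125) ≈ 63.83170.
Sum = Δs · [f(4.1875) + f(5.5625) + f(6.9375) + f(8.3125)].
Sum ≈ 165.25131.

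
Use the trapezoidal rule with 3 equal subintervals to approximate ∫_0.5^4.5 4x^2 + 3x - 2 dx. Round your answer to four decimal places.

148.0741

Δx = (4.5 − 0.5)/3 = 4/3.
f(0.5) = 0.5, f(11/6) = 305/18, f(19/6) = 857/18, f(4.5) = 92.5.
T_3 = (Δx/2)·[f(x_0) + 2f(x_1) + 2f(x_2) + f(x_3)].
Sum ≈ 148.0741.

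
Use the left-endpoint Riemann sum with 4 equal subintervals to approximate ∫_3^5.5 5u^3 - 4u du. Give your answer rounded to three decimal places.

795.806

Δu = (5.5 − 3)/4 = 0.625.
Left endpoints: 3, 3.625, 4.25, 4.875.
f(3) = 123, f(3.625) = 114521/512, f(4.25) = 366.828125, f(4.875) = 286611/512.
Sum = Δu · [f(3) + f(3.625) + f(4.25) + f(4.875)].
Sum ≈ 795.806.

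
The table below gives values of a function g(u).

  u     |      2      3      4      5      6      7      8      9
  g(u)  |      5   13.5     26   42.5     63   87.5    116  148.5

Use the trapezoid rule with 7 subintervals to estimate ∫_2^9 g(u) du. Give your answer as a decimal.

Δu = 1.
T_7 = (1/2)·[5 + 2·13.5 + 2·26 + 2·42.5 + 2·63 + 2·87.5 + 2·116 + 148.5] = 425.25.

425.25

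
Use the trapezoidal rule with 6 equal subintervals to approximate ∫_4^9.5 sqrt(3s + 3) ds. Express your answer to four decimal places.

Δs = (9.5 − 4)/6 = 11/12.
f(4) ≈ 3.8730, f(59/12) ≈ 4.2131, f(35/6) ≈ 4.5277, f(6.75) ≈ 4.8218, f(23/3) ≈ 5.0990, f(103/12) ≈ 5.3619, f(9.5) ≈ 5.6125.
T_6 = (Δs/2)·[f(s_0) + 2f(s_1) + ... + 2f(s_{5}) + f(s_6)].
Sum ≈ 26.3691.

26.3691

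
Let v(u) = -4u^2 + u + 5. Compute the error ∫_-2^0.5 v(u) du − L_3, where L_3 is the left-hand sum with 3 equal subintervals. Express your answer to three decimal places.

8.449

Exact integral: ∫_-2^0.5 v(u) du ≈ -0.20833.
L_3 ≈ -8.65741.
Error ≈ -0.20833 − (-8.65741) ≈ 8.449.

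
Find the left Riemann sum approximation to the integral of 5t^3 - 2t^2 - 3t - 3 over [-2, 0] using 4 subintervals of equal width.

-37.25

Δt = (0 − (-2))/4 = 0.5.
Left endpoints: -2, -1.5, -1, -0.5.
f(-2) = -45, f(-1.5) = -19.875, f(-1) = -7, f(-0.5) = -2.625.
Sum = Δt · [f(-2) + f(-1.5) + f(-1) + f(-0.5)].
Sum = -37.25.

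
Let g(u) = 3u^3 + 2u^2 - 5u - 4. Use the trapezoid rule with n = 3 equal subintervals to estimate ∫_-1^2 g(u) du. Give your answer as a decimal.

Δu = (2 − (-1))/3 = 1.
g(-1) = 0, g(0) = -4, g(1) = -4, g(2) = 18.
T_3 = (Δu/2)·[g(u_0) + 2g(u_1) + 2g(u_2) + g(u_3)].
Sum = 1.

1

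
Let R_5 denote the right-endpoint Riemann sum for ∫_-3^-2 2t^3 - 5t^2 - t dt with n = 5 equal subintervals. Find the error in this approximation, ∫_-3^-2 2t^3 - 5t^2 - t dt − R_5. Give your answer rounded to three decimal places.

Exact integral: ∫_-3^-2 f(t) dt ≈ -61.66667.
R_5 = -55.6.
Error ≈ -61.66667 − (-55.6) ≈ -6.067.

-6.067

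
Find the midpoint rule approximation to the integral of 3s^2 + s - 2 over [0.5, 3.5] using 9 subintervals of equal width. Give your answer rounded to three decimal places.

42.667

Δs = (3.5 − 0.5)/9 = 1/3.
Midpoints: 2/3, 1, 4/3, 5/3, 2, 7/3, 8/3, 3, 10/3.
f(2/3) = 0, f(1) = 2, f(4/3) = 14/3, f(5/3) = 8, f(2) = 12, f(7/3) = 50/3, f(8/3) = 22, f(3) = 28, f(10/3) = 104/3.
Sum = Δs · [f(2/3) + f(1) + f(4/3) + ...].
Sum ≈ 42.667.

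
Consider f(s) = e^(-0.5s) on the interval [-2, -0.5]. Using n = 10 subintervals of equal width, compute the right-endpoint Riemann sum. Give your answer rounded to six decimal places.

Δs = (-0.5 − (-2))/10 = 0.15.
Right endpoints: -1.85, -1.7, -1.55, -1.4, -1.25, -1.1, -0.95, -0.8, -0.65, -0.5.
f(-1.85) ≈ 2.521868, f(-1.7) ≈ 2.339647, f(-1.55) ≈ 2.170592, f(-1.4) ≈ 2.013753, f(-1.25) ≈ 1.868246, f(-1.1) ≈ 1.733253, f(-0.95) ≈ 1.608014, f(-0.8) ≈ 1.491825, f(-0.65) ≈ 1.384031, f(-0.5) ≈ 1.284025.
Sum = Δs · [f(-1.85) + f(-1.7) + f(-1.55) + ...].
Sum ≈ 2.762288.

2.762288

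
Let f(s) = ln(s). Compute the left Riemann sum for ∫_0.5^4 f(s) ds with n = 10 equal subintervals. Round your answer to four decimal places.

2.0103

Δs = (4 − 0.5)/10 = 0.35.
Left endpoints: 0.5, 0.85, 1.2, 1.55, 1.9, 2.25, 2.6, 2.95, 3.3, 3.65.
f(0.5) ≈ -0.6931, f(0.85) ≈ -0.1625, f(1.2) ≈ 0.1823, f(1.55) ≈ 0.4383, f(1.9) ≈ 0.6419, f(2.25) ≈ 0.8109, f(2.6) ≈ 0.9555, f(2.95) ≈ 1.0818, f(3.3) ≈ 1.1939, f(3.65) ≈ 1.2947.
Sum = Δs · [f(0.5) + f(0.85) + f(1.2) + ...].
Sum ≈ 2.0103.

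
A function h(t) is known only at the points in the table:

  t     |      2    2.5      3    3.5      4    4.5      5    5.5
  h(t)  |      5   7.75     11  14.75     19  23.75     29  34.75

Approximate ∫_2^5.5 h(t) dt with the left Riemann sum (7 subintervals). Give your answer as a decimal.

55.125

Δt = 0.5.
Sum = 0.5·[5 + 7.75 + 11 + 14.75 + 19 + 23.75 + 29] = 55.125.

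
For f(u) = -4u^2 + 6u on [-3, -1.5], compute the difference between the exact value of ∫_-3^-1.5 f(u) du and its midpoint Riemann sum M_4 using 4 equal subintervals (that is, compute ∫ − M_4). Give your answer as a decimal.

-0.0703125

Exact integral: ∫_-3^-1.5 f(u) du = -51.75.
M_4 = -51.6796875.
Error = -51.75 − (-51.6796875) = -0.0703125.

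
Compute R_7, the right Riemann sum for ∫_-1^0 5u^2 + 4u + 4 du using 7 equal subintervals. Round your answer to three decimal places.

3.612

Δu = (0 − (-1))/7 = 1/7.
Right endpoints: -6/7, -5/7, -4/7, -3/7, -2/7, -1/7, 0.
f(-6/7) = 208/49, f(-5/7) = 181/49, f(-4/7) = 164/49, f(-3/7) = 157/49, f(-2/7) = 160/49, f(-1/7) = 173/49, f(0) = 4.
Sum = Δu · [f(-6/7) + f(-5/7) + f(-4/7) + ...].
Sum ≈ 3.612.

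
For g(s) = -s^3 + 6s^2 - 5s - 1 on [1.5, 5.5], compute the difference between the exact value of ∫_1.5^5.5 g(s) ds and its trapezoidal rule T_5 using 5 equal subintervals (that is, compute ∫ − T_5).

Exact integral: ∫_1.5^5.5 g(s) ds = 24.5.
T_5 = 22.58.
Error = 24.5 − 22.58 = 1.92.

1.92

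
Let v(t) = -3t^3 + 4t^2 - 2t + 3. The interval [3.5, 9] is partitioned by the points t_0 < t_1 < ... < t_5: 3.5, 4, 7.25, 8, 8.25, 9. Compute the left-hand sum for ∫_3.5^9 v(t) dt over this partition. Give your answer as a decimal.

Subinterval widths: 0.5, 3.25, 0.75, 0.25, 0.75.
Left endpoints: 3.5, 4, 7.25, 8, 8.25.
v(3.5) = -83.625, v(4) = -133, v(7.25) = -944.484375, v(8) = -1293, v(8.25) = -1425.796875.
Sum = Σ Δt_i · v(t_i).
Sum = -2575.0234375.

-2575.0234375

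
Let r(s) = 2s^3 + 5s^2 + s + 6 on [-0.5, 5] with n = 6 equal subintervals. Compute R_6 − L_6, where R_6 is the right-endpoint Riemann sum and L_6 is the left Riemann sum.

R_6 ≈ 754.572627.
L_6 ≈ 406.697627.
R_6 − L_6 = 347.875.

347.875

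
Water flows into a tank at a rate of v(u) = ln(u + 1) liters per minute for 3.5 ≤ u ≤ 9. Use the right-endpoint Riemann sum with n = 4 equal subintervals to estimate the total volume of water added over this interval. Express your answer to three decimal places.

11.287

Δu = (9 − 3.5)/4 = 1.375.
Right endpoints: 4.875, 6.25, 7.625, 9.
v(4.875) ≈ 1.771, v(6.25) ≈ 1.981, v(7.625) ≈ 2.155, v(9) ≈ 2.303.
Sum = Δu · [v(4.875) + v(6.25) + v(7.625) + v(9)].
Sum ≈ 11.287.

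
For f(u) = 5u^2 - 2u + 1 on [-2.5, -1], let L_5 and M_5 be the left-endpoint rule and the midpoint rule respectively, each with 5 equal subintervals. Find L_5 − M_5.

4.55625

L_5 = 35.625.
M_5 = 31.06875.
L_5 − M_5 = 4.55625.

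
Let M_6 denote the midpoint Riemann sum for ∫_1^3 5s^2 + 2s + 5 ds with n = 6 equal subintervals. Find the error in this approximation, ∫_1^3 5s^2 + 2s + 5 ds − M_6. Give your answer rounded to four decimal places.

Exact integral: ∫_1^3 f(s) ds ≈ 61.333333.
M_6 ≈ 61.240741.
Error ≈ 61.333333 − 61.240741 ≈ 0.0926.

0.0926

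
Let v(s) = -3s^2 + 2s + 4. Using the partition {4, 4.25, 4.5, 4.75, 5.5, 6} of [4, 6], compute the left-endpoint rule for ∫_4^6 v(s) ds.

Subinterval widths: 0.25, 0.25, 0.25, 0.75, 0.5.
Left endpoints: 4, 4.25, 4.5, 4.75, 5.5.
v(4) = -36, v(4.25) = -41.6875, v(4.5) = -47.75, v(4.75) = -54.1875, v(5.5) = -75.75.
Sum = Σ Δs_i · v(s_i).
Sum = -109.875.

-109.875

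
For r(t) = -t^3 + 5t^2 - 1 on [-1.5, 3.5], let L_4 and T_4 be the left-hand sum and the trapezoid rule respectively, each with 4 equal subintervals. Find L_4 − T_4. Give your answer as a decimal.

-2.34375

L_4 = 36.09375.
T_4 = 38.4375.
L_4 − T_4 = -2.34375.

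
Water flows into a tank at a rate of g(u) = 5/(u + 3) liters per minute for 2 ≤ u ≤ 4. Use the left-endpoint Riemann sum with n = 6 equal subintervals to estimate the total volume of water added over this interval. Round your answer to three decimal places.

1.731

Δu = (4 − 2)/6 = 1/3.
Left endpoints: 2, 7/3, 8/3, 3, 10/3, 11/3.
g(2) = 1, g(7/3) = 0.9375, g(8/3) = 15/17, g(3) = 5/6, g(10/3) = 15/19, g(11/3) = 0.75.
Sum = Δu · [g(2) + g(7/3) + g(8/3) + ...].
Sum ≈ 1.731.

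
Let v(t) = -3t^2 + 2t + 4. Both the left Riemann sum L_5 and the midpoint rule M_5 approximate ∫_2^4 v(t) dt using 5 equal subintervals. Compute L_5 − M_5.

L_5 = -29.76.
M_5 = -35.92.
L_5 − M_5 = 6.16.

6.16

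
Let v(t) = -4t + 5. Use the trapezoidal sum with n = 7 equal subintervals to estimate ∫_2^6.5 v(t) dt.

Δt = (6.5 − 2)/7 = 9/14.
v(2) = -3, v(37/14) = -39/7, v(23/7) = -57/7, v(55/14) = -75/7, v(32/7) = -93/7, v(73/14) = -111/7, v(41/7) = -129/7, v(6.5) = -21.
T_7 = (Δt/2)·[v(t_0) + 2v(t_1) + ... + 2v(t_{6}) + v(t_7)].
Sum = -54.

-54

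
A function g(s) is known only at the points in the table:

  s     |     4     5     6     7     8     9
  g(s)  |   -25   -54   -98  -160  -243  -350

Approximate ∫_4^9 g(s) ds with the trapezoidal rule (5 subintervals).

Δs = 1.
T_5 = (1/2)·[(-25) + 2·(-54) + 2·(-98) + 2·(-160) + 2·(-243) + (-350)] = -742.5.

-742.5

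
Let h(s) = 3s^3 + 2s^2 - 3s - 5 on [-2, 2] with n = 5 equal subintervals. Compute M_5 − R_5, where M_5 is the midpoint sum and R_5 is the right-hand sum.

M_5 = -9.76.
R_5 = 5.92.
M_5 − R_5 = -15.68.

-15.68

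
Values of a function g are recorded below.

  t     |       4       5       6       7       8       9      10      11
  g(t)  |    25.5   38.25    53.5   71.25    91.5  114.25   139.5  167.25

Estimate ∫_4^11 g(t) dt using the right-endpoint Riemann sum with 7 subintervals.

Δt = 1.
Sum = 1·[38.25 + 53.5 + 71.25 + 91.5 + 114.25 + 139.5 + 167.25] = 675.5.

675.5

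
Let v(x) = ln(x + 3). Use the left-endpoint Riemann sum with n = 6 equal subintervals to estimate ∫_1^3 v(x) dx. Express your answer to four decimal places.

3.1370

Δx = (3 − 1)/6 = 1/3.
Left endpoints: 1, 4/3, 5/3, 2, 7/3, 8/3.
v(1) ≈ 1.3863, v(4/3) ≈ 1.4663, v(5/3) ≈ 1.5404, v(2) ≈ 1.6094, v(7/3) ≈ 1.6740, v(8/3) ≈ 1.7346.
Sum = Δx · [v(1) + v(4/3) + v(5/3) + ...].
Sum ≈ 3.1370.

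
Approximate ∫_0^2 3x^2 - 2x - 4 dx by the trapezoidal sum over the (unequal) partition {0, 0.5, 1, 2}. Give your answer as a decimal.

Subinterval widths: 0.5, 0.5, 1.
f(0) = -4, f(0.5) = -4.25, f(1) = -3, f(2) = 4.
On each subinterval the trapezoid contributes (Δx_i/2)·[f(x_{i-1}) + f(x_i)].
Sum = -3.375.

-3.375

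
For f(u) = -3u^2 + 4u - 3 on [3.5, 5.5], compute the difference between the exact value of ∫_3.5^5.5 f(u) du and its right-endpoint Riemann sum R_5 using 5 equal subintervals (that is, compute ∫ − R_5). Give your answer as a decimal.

Exact integral: ∫_3.5^5.5 f(u) du = -93.5.
R_5 = -102.86.
Error = -93.5 − (-102.86) = 9.36.

9.36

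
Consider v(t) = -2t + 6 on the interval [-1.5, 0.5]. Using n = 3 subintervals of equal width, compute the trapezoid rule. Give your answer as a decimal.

14

Δt = (0.5 − (-1.5))/3 = 2/3.
v(-1.5) = 9, v(-5/6) = 23/3, v(-1/6) = 19/3, v(0.5) = 5.
T_3 = (Δt/2)·[v(t_0) + 2v(t_1) + 2v(t_2) + v(t_3)].
Sum = 14.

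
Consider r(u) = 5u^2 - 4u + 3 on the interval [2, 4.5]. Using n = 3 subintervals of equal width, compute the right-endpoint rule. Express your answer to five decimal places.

Δu = (4.5 − 2)/3 = 5/6.
Right endpoints: 17/6, 11/3, 4.5.
r(17/6) = 1145/36, r(11/3) = 500/9, r(4.5) = 86.25.
Sum = Δu · [r(17/6) + r(11/3) + r(4.5)].
Sum ≈ 144.67593.

144.67593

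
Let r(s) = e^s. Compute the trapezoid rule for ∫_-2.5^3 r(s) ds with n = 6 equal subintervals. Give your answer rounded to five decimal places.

21.38492

Δs = (3 − (-2.5))/6 = 11/12.
r(-2.5) ≈ 0.08208, r(-19/12) ≈ 0.20529, r(-2/3) ≈ 0.51342, r(0.25) ≈ 1.28403, r(7/6) ≈ 3.21127, r(25/12) ≈ 8.03119, r(3) ≈ 20.08554.
T_6 = (Δs/2)·[r(s_0) + 2r(s_1) + ... + 2r(s_{5}) + r(s_6)].
Sum ≈ 21.38492.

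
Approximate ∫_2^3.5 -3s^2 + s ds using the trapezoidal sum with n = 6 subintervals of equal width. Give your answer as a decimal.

-30.796875

Δs = (3.5 − 2)/6 = 0.25.
f(2) = -10, f(2.25) = -12.9375, f(2.5) = -16.25, f(2.75) = -19.9375, f(3) = -24, f(3.25) = -28.4375, f(3.5) = -33.25.
T_6 = (Δs/2)·[f(s_0) + 2f(s_1) + ... + 2f(s_{5}) + f(s_6)].
Sum = -30.796875.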